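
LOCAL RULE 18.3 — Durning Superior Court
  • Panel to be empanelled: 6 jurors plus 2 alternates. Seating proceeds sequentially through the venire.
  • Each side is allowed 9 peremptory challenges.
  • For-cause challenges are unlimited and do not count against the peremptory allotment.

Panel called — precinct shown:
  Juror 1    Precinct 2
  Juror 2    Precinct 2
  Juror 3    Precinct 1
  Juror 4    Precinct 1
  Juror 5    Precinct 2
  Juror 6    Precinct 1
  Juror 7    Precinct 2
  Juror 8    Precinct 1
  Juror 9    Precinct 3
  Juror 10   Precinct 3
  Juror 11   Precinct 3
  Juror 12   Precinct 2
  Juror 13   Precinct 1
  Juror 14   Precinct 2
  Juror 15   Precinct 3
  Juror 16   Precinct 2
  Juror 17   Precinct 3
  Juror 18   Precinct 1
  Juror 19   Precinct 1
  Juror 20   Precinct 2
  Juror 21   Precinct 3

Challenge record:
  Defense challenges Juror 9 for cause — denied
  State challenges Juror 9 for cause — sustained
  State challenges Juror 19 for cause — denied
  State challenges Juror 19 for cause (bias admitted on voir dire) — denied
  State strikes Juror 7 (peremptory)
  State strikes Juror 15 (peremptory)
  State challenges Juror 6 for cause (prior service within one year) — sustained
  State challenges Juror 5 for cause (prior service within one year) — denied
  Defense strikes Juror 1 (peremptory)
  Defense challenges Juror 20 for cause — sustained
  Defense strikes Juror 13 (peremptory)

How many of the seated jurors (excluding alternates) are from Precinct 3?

Removed: #1, #6, #7, #9, #13, #15, #20.
Seated jurors 1–6: #2, #3, #4, #5, #8, #10 (alternates #11, #12 not counted).
Of those, in Precinct 3: #10 → 1.

1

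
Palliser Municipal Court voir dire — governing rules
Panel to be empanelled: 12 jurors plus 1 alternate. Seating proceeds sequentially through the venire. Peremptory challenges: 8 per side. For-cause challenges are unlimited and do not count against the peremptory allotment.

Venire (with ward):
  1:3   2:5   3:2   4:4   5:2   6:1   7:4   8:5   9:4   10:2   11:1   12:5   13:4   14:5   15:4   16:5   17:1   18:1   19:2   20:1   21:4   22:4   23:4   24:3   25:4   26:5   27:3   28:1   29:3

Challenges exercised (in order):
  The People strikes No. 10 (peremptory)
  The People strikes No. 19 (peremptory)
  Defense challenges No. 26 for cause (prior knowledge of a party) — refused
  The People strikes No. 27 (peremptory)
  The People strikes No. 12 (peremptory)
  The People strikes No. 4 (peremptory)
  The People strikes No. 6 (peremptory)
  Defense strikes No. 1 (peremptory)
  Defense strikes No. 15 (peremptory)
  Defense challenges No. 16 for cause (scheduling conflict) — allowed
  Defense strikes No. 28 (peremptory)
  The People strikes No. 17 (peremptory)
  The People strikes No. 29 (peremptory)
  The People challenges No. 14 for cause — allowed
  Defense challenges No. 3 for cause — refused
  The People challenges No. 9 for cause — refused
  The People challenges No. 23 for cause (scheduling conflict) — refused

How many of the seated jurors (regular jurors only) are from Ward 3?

0

Removed: #1, #4, #6, #10, #12, #14, #15, #16, #17, #19, #27, #28, #29.
Seated jurors 1–12: #2, #3, #5, #7, #8, #9, #11, #13, #18, #20, #21, #22 (alternates #23 not counted).
None of those are in Ward 3 → 0.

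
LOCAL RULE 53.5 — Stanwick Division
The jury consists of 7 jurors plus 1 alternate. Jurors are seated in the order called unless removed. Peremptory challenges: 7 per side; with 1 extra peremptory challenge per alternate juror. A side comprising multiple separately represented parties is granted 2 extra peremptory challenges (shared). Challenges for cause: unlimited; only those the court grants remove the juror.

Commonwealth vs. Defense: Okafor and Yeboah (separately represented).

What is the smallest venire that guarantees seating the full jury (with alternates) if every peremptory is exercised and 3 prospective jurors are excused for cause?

Seats to fill: 7 + 1 alternates = 8.
Peremptories — Commonwealth: 7 + 1×1 = 8; Defense: 7 + 1×1 + 2 = 10; total 18.
For-cause removals: 3.
Minimum venire: 8 + 18 + 3 = 29.

29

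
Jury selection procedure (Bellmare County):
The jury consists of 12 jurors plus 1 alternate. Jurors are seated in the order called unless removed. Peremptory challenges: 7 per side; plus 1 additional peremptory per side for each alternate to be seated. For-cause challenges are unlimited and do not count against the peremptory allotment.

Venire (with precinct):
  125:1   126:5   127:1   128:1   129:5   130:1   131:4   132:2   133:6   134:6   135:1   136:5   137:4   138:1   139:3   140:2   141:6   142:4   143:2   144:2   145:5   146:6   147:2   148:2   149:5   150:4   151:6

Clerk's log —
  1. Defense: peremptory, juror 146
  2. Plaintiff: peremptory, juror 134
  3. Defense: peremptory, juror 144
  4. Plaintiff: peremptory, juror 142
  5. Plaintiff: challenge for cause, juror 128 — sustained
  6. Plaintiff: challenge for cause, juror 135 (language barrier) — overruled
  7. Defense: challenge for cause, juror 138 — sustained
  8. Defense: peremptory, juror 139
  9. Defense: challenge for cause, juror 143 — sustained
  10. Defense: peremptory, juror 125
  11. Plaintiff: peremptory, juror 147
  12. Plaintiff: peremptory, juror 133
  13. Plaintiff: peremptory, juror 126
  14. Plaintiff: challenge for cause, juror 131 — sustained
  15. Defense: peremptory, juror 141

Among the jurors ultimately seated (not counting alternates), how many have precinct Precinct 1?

Removed: #125, #126, #128, #131, #133, #134, #138, #139, #141, #142, #143, #144, #146, #147.
Seated jurors 1–12: #127, #129, #130, #132, #135, #136, #137, #140, #145, #148, #149, #150 (alternates #151 not counted).
Of those, in Precinct 1: #127, #130, #135 → 3.

3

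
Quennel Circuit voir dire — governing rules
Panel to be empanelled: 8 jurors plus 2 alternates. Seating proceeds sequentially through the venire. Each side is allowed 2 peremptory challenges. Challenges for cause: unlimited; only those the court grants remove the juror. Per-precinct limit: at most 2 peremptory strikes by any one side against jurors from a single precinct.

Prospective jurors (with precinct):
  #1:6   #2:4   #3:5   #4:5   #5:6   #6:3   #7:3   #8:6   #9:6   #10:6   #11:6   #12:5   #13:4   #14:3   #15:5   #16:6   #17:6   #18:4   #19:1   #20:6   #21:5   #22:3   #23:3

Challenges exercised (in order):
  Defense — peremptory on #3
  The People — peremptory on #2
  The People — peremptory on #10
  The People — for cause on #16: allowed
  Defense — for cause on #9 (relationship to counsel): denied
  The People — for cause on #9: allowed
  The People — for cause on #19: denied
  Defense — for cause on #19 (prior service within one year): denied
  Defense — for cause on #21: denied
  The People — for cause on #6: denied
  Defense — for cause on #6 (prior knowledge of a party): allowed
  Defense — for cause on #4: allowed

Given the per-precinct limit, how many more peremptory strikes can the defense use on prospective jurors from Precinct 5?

Defense peremptories so far: #3 — 1 of 2 used, 1 left overall.
Against Precinct 5: #3 — 1 used; per-precinct cap 2 leaves 1.
Binding limit: min(1, 1) = 1.

1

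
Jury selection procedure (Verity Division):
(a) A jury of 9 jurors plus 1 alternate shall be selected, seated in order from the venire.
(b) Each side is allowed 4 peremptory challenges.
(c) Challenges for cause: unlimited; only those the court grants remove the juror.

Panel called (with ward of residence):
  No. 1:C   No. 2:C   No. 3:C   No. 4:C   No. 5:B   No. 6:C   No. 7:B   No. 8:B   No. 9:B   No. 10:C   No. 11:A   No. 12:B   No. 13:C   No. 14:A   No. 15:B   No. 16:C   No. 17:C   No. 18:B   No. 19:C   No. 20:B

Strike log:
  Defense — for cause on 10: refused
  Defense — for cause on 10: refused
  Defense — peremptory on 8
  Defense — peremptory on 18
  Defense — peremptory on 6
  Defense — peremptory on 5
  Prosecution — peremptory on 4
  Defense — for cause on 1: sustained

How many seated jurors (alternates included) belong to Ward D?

0

Removed: #1, #4, #5, #6, #8, #18.
Seated (10 incl. alternates): #2, #3, #7, #9, #10, #11, #12, #13, #14, #15.
None of those are in Ward D → 0.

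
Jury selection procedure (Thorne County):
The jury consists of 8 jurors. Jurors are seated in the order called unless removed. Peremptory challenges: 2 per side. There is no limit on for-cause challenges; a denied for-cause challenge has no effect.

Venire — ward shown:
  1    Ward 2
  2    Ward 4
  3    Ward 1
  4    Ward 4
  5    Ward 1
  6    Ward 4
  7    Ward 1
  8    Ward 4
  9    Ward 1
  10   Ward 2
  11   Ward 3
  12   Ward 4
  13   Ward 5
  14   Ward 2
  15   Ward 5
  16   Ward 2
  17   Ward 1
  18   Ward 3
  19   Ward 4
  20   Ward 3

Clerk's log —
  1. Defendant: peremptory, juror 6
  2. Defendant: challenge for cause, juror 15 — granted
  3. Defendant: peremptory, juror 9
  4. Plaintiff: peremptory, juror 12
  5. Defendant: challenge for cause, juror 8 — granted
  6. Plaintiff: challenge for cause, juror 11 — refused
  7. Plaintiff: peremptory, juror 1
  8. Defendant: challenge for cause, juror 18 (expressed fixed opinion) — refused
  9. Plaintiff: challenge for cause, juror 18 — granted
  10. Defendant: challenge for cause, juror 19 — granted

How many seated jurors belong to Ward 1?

Removed: #1, #6, #8, #9, #12, #15, #18, #19.
Seated jurors 1–8: #2, #3, #4, #5, #7, #10, #11, #13.
Of those, in Ward 1: #3, #5, #7 → 3.

3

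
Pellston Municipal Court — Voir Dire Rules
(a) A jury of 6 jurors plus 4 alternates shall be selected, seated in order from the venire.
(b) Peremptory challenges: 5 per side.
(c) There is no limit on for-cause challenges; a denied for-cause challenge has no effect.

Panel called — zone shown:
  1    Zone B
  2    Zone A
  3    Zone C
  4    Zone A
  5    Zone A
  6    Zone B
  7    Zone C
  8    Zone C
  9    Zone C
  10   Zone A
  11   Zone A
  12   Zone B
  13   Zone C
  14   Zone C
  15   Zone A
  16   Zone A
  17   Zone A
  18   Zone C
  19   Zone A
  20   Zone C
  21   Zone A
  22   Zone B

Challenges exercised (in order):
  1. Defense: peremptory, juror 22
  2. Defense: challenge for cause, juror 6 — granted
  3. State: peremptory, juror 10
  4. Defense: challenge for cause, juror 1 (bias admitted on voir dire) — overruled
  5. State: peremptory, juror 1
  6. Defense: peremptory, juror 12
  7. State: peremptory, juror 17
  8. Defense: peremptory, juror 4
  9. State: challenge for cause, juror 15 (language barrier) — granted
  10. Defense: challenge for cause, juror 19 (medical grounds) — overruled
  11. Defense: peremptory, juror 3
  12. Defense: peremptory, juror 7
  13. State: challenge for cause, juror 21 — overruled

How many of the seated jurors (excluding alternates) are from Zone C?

3

Removed: #1, #3, #4, #6, #7, #10, #12, #15, #17, #22.
Seated jurors 1–6: #2, #5, #8, #9, #11, #13 (alternates #14, #16, #18, #19 not counted).
Of those, in Zone C: #8, #9, #13 → 3.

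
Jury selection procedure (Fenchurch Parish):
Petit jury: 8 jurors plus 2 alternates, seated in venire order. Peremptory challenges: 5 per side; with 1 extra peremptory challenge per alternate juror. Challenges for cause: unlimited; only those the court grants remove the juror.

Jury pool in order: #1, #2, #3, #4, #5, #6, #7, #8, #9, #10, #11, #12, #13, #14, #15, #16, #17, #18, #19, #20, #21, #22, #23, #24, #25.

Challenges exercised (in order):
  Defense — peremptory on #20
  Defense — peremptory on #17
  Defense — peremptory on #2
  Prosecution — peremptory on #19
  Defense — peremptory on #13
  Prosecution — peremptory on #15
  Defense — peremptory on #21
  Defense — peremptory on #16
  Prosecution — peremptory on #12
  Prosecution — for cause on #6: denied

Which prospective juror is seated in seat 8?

Removed: #2, #12, #13, #15, #16, #17, #19, #20, #21. (#6 stays — for-cause denied.)
Filling seats in venire order through position 8: #1, #3, #4, #5, #6, #7, #8, #9.
So seat 8 is #9.

9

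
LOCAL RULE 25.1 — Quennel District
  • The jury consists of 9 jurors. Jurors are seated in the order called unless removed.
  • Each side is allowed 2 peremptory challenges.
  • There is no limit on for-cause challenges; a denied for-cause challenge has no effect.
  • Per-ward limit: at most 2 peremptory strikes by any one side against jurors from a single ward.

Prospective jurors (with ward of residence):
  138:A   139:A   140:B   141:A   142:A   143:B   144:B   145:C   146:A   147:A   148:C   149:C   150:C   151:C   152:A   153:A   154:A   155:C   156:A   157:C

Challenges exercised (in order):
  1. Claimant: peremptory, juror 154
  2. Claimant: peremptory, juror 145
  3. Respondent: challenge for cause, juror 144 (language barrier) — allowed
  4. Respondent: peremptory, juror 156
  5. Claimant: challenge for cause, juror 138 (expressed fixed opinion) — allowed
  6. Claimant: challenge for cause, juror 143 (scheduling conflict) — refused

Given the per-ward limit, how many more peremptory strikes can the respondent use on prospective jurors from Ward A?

1

Respondent peremptories so far: #156 — 1 of 2 used, 1 left overall.
Against Ward A: #156 — 1 used; per-ward cap 2 leaves 1.
Binding limit: min(1, 1) = 1.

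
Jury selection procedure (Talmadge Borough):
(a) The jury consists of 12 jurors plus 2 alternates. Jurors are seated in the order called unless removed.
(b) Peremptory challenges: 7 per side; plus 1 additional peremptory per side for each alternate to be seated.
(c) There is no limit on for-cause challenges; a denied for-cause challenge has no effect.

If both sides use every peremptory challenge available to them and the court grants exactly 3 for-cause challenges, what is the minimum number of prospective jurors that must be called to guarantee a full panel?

Seats to fill: 12 + 2 alternates = 14.
Peremptories: 7 + 1×2 = 9 per side × 2 sides = 18.
For-cause removals: 3.
Minimum venire: 14 + 18 + 3 = 35.

35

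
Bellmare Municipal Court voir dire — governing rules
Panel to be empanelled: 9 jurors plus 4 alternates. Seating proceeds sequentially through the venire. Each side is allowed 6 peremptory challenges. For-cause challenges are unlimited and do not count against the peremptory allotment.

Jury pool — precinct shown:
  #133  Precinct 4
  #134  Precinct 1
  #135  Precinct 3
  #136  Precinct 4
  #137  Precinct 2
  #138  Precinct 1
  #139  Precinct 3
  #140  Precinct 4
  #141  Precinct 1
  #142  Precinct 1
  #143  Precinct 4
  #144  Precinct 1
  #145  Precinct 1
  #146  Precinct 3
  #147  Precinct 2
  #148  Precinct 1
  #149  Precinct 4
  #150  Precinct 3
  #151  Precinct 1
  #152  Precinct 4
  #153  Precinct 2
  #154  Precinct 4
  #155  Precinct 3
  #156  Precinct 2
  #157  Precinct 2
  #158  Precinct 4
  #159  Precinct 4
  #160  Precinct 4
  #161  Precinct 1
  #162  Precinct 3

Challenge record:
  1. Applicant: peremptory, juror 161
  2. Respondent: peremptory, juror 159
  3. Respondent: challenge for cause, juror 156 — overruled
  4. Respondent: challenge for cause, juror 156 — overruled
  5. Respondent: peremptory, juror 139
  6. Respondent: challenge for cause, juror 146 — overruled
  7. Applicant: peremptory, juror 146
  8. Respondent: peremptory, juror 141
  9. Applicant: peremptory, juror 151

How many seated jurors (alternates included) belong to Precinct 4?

Removed: #139, #141, #146, #151, #159, #161.
Seated (13 incl. alternates): #133, #134, #135, #136, #137, #138, #140, #142, #143, #144, #145, #147, #148.
Of those, in Precinct 4: #133, #136, #140, #143 → 4.

4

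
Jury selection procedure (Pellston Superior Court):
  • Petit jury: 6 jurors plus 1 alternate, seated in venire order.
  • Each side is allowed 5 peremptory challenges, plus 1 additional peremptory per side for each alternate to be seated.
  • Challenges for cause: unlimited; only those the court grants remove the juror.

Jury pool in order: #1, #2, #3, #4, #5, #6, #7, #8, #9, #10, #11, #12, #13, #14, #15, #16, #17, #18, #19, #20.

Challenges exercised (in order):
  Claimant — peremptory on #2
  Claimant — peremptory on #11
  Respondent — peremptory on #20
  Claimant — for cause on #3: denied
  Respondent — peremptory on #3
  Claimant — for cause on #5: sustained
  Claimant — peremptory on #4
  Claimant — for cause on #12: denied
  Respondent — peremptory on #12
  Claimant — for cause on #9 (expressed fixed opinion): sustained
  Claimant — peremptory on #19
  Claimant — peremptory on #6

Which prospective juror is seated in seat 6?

14

Removed: #2, #3, #4, #5, #6, #9, #11, #12, #19, #20.
Seating in order: seats 1–6 → #1, #7, #8, #10, #13, #14; alternates → #15.
So seat 6 is #14.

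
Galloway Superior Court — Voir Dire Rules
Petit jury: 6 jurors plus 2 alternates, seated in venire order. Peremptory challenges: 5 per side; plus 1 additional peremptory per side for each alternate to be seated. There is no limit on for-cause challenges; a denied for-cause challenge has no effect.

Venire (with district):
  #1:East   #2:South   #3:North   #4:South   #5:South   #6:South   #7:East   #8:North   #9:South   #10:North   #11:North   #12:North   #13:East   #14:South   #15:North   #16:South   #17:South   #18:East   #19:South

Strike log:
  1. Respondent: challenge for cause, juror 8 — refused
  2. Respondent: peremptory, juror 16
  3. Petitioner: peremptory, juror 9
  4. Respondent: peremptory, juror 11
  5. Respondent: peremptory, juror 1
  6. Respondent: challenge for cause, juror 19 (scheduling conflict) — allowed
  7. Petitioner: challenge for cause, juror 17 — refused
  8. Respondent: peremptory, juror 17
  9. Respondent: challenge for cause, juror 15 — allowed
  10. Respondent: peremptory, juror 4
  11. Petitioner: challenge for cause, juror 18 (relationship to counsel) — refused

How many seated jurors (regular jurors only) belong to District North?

Removed: #1, #4, #9, #11, #15, #16, #17, #19.
Seated jurors 1–6: #2, #3, #5, #6, #7, #8 (alternates #10, #12 not counted).
Of those, in District North: #3, #8 → 2.

2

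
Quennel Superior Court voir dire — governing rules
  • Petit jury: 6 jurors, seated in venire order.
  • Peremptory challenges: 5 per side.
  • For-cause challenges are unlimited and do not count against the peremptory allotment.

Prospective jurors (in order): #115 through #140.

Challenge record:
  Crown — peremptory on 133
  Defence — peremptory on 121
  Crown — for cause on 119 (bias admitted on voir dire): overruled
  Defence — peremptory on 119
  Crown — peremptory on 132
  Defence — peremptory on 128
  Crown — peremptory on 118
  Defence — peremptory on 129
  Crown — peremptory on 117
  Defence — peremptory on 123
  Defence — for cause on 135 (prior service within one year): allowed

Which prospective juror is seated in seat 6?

Removed: #117, #118, #119, #121, #123, #128, #129, #132, #133, #135.
Seating in order: seats 1–6 → #115, #116, #120, #122, #124, #125.
So seat 6 is #125.

125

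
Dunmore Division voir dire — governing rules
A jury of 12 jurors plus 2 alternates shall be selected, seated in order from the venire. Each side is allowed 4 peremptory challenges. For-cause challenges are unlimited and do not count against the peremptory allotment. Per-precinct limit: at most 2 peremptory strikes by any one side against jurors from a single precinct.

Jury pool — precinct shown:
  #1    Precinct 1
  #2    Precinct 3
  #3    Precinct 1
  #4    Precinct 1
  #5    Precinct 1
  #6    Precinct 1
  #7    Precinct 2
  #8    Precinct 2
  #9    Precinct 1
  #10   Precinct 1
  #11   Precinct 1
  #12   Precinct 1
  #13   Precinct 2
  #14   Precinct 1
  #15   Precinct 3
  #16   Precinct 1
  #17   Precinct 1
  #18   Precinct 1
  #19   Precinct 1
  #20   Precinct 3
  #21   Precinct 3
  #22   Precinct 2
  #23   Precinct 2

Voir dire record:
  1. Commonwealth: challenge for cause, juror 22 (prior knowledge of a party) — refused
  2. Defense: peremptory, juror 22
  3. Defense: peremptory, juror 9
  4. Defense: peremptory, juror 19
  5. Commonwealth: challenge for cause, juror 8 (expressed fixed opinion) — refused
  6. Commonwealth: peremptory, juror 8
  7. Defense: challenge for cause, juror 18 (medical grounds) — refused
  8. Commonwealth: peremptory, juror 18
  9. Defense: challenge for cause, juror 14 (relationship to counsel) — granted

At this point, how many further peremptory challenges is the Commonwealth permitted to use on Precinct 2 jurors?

1

Commonwealth peremptories so far: #8, #18 — 2 of 4 used, 2 left overall.
Against Precinct 2: #8 — 1 used; per-precinct cap 2 leaves 1.
Binding limit: min(2, 1) = 1.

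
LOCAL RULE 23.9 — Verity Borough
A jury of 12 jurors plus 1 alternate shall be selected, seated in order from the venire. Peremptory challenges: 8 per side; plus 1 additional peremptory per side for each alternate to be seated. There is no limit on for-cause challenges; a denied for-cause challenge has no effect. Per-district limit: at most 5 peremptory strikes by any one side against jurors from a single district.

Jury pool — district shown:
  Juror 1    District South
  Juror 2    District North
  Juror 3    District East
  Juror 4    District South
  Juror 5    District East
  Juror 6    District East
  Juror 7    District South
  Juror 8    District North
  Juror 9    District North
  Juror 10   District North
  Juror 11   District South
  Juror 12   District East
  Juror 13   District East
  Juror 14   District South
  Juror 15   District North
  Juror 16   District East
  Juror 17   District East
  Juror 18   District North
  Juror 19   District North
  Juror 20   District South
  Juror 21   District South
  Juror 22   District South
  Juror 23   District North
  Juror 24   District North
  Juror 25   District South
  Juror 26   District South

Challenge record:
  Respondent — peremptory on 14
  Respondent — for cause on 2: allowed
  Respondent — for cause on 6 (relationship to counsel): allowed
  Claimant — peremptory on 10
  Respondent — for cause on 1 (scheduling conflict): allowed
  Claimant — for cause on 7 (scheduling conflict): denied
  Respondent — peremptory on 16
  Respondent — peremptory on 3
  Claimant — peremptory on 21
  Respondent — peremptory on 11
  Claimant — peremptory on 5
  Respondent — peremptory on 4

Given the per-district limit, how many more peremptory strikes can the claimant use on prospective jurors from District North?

Claimant peremptories so far: #10, #21, #5 — 3 of 9 used, 6 left overall.
Against District North: #10 — 1 used; per-district cap 5 leaves 4.
Binding limit: min(6, 4) = 4.

4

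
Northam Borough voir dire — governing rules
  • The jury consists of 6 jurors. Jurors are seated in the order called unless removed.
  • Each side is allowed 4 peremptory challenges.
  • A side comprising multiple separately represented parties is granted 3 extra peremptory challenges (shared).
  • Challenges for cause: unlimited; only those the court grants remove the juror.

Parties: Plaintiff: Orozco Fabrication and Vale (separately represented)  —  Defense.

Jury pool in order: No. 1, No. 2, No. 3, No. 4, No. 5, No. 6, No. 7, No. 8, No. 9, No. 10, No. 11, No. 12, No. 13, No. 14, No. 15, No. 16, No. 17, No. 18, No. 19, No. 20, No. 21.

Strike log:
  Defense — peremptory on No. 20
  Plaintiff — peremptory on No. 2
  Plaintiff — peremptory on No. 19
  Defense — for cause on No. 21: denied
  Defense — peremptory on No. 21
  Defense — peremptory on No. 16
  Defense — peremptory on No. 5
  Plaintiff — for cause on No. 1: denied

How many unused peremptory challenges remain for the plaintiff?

5

Plaintiff allotment: 4 base + 3 multi-party = 7.
Plaintiff peremptories used: #2, #19 — 2 (the for-cause on #1 doesn't count).
Remaining: 7 − 2 = 5.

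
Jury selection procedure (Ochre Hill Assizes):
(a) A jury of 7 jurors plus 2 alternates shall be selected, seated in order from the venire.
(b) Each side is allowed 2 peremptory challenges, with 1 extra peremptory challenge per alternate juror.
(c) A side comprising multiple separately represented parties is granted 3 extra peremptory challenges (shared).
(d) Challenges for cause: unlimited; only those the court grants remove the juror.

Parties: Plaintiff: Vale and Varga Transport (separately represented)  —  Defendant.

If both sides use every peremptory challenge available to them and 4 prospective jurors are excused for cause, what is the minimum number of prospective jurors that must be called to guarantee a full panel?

Seats to fill: 7 + 2 alternates = 9.
Peremptories — Plaintiff: 2 + 1×2 + 3 = 7; Defendant: 2 + 1×2 = 4; total 11.
For-cause removals: 4.
Minimum venire: 9 + 11 + 4 = 24.

24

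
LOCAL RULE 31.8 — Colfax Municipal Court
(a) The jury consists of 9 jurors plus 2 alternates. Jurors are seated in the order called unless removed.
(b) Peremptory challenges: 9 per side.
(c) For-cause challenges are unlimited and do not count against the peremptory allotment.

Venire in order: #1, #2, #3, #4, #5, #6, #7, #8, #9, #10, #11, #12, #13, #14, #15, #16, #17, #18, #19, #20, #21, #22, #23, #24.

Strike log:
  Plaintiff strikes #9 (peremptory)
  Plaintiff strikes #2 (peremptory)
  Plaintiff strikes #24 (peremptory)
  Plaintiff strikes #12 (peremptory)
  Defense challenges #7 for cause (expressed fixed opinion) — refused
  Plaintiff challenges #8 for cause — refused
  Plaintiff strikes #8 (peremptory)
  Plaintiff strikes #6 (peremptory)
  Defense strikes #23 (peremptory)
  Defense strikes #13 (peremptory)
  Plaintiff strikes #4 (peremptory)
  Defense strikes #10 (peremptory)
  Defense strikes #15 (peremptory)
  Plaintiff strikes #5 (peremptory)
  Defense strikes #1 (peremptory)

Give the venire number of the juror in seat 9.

20

Removed: #1, #2, #4, #5, #6, #8, #9, #10, #12, #13, #15, #23, #24. (#7 stays — for-cause denied.)
Filling seats in venire order through position 9: #3, #7, #11, #14, #16, #17, #18, #19, #20.
So seat 9 is #20.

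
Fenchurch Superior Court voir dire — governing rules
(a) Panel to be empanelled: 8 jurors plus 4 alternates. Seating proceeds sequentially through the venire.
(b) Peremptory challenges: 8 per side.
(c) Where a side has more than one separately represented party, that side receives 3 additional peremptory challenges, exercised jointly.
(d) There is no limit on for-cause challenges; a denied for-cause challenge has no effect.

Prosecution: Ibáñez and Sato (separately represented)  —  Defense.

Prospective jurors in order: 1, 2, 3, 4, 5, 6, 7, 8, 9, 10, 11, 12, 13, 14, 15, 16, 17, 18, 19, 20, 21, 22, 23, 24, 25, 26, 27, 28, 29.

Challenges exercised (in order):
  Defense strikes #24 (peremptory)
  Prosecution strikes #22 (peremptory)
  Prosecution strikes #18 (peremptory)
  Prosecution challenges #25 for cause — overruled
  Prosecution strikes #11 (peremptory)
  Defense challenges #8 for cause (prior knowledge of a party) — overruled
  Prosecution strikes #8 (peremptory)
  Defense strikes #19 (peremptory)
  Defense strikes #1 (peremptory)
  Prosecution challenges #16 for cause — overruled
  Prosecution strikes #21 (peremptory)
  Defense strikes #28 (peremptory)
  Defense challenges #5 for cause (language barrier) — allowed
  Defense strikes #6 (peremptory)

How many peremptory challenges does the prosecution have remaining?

6

Prosecution allotment: 8 base + 3 multi-party = 11.
Prosecution peremptories used: #22, #18, #11, #8, #21 — 5 (for-cause on #25, #16 don't count).
Remaining: 11 − 5 = 6.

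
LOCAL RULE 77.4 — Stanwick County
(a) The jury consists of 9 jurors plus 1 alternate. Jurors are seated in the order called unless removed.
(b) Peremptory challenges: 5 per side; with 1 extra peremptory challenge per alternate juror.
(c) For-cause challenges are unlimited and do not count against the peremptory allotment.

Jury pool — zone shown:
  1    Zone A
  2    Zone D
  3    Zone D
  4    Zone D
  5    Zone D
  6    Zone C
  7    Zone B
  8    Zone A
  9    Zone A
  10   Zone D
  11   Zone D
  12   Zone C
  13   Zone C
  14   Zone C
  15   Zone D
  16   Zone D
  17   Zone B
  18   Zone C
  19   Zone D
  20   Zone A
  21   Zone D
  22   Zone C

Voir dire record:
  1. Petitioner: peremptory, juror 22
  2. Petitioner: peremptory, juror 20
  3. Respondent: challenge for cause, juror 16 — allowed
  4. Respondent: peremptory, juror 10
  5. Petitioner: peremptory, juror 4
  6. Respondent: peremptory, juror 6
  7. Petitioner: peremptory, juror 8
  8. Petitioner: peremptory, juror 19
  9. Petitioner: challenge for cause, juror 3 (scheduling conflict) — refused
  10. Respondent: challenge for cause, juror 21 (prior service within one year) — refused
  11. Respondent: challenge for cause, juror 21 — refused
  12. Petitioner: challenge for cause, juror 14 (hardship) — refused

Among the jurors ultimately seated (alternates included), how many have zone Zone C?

3

Removed: #4, #6, #8, #10, #16, #19, #20, #22.
Seated (10 incl. alternates): #1, #2, #3, #5, #7, #9, #11, #12, #13, #14.
Of those, in Zone C: #12, #13, #14 → 3.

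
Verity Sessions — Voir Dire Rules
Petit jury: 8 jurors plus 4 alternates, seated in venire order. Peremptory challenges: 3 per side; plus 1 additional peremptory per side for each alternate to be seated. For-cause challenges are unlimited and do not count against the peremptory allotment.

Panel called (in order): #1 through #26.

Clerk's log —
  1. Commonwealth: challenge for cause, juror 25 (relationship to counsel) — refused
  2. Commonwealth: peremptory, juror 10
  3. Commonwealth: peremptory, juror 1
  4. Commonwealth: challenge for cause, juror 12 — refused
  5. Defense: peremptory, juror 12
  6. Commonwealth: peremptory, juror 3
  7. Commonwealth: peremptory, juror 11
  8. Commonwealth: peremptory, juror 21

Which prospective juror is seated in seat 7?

Removed: #1, #3, #10, #11, #12, #21. (#25 stays — for-cause denied.)
Seating in order: seats 1–8 → #2, #4, #5, #6, #7, #8, #9, #13; alternates → #14, #15, #16, #17.
So seat 7 is #9.

9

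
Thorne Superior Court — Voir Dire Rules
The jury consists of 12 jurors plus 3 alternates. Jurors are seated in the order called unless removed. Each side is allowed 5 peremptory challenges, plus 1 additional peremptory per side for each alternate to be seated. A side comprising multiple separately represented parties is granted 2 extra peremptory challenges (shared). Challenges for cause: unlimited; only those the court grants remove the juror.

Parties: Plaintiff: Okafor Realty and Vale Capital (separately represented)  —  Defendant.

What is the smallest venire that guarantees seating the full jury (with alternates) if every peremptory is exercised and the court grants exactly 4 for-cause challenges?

37

Seats to fill: 12 + 3 alternates = 15.
Peremptories — Plaintiff: 5 + 1×3 + 2 = 10; Defendant: 5 + 1×3 = 8; total 18.
For-cause removals: 4.
Minimum venire: 15 + 18 + 4 = 37.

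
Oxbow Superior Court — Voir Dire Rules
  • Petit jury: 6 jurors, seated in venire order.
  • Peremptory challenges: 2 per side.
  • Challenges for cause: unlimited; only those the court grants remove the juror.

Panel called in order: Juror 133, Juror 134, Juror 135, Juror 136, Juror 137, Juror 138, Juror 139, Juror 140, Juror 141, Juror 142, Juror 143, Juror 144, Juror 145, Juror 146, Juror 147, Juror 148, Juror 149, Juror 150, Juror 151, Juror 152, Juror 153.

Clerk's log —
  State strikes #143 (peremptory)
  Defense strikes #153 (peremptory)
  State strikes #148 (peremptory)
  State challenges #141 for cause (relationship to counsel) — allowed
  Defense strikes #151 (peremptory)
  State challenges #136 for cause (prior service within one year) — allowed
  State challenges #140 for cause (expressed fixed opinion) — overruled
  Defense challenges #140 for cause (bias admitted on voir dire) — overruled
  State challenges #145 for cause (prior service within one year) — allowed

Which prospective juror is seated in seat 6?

Removed: #136, #141, #143, #145, #148, #151, #153. (#140 stays — for-cause denied.)
Filling seats in venire order through position 6: #133, #134, #135, #137, #138, #139.
So seat 6 is #139.

139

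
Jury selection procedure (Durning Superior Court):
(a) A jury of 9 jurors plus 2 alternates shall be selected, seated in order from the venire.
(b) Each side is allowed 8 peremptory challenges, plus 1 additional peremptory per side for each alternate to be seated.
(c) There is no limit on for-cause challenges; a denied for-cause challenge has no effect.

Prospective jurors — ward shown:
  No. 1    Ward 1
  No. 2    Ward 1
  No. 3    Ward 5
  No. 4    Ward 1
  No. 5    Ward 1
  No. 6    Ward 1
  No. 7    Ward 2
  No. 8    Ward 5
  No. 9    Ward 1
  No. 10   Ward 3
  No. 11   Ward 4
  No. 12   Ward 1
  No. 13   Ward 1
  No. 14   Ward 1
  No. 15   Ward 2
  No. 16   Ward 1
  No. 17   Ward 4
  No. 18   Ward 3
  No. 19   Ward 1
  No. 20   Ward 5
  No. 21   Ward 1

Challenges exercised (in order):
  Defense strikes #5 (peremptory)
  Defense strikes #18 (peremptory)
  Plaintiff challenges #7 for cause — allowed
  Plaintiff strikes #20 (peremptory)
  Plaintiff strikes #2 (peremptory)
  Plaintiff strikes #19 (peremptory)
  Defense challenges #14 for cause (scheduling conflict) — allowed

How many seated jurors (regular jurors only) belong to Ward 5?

Removed: #2, #5, #7, #14, #18, #19, #20.
Seated jurors 1–9: #1, #3, #4, #6, #8, #9, #10, #11, #12 (alternates #13, #15 not counted).
Of those, in Ward 5: #3, #8 → 2.

2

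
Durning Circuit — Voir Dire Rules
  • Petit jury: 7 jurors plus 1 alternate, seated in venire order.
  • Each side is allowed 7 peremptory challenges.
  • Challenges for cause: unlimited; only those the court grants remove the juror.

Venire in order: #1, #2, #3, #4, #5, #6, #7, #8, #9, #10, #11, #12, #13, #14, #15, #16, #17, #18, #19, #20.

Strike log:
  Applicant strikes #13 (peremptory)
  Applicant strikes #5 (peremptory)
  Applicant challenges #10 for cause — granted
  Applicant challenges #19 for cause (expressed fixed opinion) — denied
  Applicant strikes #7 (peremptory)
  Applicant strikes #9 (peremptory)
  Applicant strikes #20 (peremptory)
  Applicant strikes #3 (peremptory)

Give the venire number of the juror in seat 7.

12

Removed: #3, #5, #7, #9, #10, #13, #20. (#19 stays — for-cause denied.)
Seating in order: seats 1–7 → #1, #2, #4, #6, #8, #11, #12; alternates → #14.
So seat 7 is #12.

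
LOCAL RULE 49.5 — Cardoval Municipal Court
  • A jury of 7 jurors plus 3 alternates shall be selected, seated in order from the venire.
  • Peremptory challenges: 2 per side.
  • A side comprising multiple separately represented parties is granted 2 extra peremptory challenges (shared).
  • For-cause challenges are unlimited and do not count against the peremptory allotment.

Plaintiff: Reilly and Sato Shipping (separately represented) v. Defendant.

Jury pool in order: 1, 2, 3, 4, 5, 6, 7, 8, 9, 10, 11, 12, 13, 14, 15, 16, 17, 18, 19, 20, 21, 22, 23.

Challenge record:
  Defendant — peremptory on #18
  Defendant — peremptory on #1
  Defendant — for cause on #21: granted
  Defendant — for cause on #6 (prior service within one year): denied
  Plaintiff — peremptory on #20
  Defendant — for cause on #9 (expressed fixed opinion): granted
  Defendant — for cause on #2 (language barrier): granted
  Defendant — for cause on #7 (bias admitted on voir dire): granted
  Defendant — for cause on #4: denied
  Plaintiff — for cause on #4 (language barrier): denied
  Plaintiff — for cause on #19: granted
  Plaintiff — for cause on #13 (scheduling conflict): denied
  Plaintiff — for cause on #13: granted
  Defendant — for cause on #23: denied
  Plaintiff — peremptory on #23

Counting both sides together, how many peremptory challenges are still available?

2

Plaintiff allotment: 2 base + 2 multi-party = 4. Defendant allotment: 2.
Plaintiff peremptories used: #20, #23 — 2 (for-cause on #4, #19, #13, #13 don't count).
Defendant peremptories used: #18, #1 — 2 (for-cause on #21, #6, #9, #2, #7, #4, #23 don't count).
Remaining: (4 − 2) + (2 − 2) = 2.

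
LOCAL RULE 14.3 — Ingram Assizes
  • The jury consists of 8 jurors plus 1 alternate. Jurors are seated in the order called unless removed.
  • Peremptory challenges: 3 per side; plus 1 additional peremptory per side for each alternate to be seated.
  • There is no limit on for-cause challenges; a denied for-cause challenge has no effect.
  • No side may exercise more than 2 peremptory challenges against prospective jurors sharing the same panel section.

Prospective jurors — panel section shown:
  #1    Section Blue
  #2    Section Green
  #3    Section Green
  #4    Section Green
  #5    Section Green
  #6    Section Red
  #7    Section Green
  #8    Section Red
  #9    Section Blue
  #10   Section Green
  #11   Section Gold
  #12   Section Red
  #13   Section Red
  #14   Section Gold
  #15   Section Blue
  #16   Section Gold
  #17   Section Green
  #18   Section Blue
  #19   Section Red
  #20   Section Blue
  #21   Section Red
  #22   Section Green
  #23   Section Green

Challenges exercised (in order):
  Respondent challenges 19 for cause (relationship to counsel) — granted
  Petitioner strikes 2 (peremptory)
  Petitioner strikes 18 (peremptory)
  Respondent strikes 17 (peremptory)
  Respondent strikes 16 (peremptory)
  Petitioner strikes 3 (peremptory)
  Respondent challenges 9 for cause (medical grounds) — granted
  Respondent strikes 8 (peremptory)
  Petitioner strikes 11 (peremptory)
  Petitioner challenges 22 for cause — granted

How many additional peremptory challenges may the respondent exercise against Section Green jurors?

1

Respondent peremptories so far: #17, #16, #8 — 3 of 4 used, 1 left overall.
Against Section Green: #17 — 1 used; per-section cap 2 leaves 1.
Binding limit: min(1, 1) = 1.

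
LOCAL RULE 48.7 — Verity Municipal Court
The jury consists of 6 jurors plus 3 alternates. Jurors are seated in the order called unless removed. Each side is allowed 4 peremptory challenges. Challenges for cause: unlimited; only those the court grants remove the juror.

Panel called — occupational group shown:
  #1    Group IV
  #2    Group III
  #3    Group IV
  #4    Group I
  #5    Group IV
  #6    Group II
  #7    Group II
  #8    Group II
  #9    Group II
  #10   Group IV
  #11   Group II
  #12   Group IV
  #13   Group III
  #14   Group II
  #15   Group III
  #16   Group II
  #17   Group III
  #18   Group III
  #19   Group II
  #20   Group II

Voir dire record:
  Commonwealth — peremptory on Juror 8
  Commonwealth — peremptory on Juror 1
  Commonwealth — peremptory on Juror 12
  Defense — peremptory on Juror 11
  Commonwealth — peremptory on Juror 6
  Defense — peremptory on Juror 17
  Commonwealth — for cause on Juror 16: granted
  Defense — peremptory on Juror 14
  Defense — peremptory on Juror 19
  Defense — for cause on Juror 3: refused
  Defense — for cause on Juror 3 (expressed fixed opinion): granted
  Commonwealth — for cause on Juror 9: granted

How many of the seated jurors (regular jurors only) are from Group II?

Removed: #1, #3, #6, #8, #9, #11, #12, #14, #16, #17, #19.
Seated jurors 1–6: #2, #4, #5, #7, #10, #13 (alternates #15, #18, #20 not counted).
Of those, in Group II: #7 → 1.

1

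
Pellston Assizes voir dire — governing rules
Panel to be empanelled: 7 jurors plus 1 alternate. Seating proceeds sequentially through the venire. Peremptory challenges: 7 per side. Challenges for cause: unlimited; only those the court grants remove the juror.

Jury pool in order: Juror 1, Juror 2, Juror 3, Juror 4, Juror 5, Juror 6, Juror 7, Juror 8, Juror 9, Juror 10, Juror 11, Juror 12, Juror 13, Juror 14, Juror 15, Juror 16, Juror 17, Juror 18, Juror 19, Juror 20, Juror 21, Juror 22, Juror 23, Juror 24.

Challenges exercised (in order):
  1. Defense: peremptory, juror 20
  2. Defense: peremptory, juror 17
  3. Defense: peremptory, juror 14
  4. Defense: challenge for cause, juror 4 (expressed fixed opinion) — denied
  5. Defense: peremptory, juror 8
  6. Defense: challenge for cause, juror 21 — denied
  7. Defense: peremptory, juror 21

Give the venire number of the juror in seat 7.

Removed: #8, #14, #17, #20, #21. (#4 stays — for-cause denied.)
Seating in order: seats 1–7 → #1, #2, #3, #4, #5, #6, #7; alternates → #9.
So seat 7 is #7.

7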